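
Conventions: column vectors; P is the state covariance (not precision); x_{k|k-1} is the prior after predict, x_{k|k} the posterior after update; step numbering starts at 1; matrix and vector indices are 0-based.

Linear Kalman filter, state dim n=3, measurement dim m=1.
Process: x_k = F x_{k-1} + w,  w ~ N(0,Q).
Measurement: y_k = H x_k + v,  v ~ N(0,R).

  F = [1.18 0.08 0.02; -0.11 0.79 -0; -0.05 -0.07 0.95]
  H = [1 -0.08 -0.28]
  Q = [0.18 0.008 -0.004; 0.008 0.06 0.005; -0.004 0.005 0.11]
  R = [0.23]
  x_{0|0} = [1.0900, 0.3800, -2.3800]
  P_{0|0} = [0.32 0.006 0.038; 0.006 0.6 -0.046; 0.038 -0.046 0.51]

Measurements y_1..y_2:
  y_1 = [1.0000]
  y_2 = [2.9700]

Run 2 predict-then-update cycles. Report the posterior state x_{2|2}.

x_post = [1.7767, 0.1245, -2.2609]

step 1: x^-=[1.2690, 0.1803, -2.3421]  P^-=[0.6324 0.0091 0.0221; 0.0091 0.4373 -0.0651; 0.0221 -0.0651 0.5766]  S=[0.8937]  K=[0.6999; -0.0085; -0.1501]  nu=[-0.9104]  x^+=[0.6318, 0.1881, -2.2054]  P^+=[0.1946 0.0145 0.1160; 0.0145 0.4372 -0.0663; 0.1160 -0.0663 0.5564]
step 2: x^-=[0.7165, 0.0791, -2.1399]  P^-=[0.4620 0.0224 0.1163; 0.0224 0.3327 -0.0804; 0.1163 -0.0804 0.6127]  S=[0.6698]  K=[0.6384; 0.0274; -0.0728]  nu=[1.6607]  x^+=[1.7767, 0.1245, -2.2609]  P^+=[0.1890 0.0107 0.1475; 0.0107 0.3322 -0.0791; 0.1475 -0.0791 0.6091]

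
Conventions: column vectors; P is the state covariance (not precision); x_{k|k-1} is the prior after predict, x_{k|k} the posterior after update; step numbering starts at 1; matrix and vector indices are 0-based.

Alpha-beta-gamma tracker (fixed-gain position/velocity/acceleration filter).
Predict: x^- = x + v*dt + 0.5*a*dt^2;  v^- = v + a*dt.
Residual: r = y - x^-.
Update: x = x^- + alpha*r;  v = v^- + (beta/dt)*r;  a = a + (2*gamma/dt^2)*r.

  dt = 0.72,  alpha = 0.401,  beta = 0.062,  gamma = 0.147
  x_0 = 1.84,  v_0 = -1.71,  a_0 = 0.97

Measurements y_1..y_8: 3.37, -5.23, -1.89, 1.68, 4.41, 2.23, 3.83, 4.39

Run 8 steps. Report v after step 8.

step 1: x_pred=0.8602  r=2.5098  x^+=1.8666  v^+=-0.7955  a^+=2.3934
step 2: x_pred=1.9143  r=-7.1443  x^+=-0.9506  v^+=0.3125  a^+=-1.6584
step 3: x_pred=-1.1554  r=-0.7346  x^+=-1.4500  v^+=-0.9447  a^+=-2.0750
step 4: x_pred=-2.6680  r=4.3480  x^+=-0.9245  v^+=-2.0643  a^+=0.3909
step 5: x_pred=-2.3094  r=6.7194  x^+=0.3851  v^+=-1.2042  a^+=4.2017
step 6: x_pred=0.6071  r=1.6229  x^+=1.2579  v^+=1.9608  a^+=5.1221
step 7: x_pred=3.9973  r=-0.1673  x^+=3.9302  v^+=5.6343  a^+=5.0272
step 8: x_pred=9.2899  r=-4.8999  x^+=7.3251  v^+=8.8319  a^+=2.2483

v_post = 8.8319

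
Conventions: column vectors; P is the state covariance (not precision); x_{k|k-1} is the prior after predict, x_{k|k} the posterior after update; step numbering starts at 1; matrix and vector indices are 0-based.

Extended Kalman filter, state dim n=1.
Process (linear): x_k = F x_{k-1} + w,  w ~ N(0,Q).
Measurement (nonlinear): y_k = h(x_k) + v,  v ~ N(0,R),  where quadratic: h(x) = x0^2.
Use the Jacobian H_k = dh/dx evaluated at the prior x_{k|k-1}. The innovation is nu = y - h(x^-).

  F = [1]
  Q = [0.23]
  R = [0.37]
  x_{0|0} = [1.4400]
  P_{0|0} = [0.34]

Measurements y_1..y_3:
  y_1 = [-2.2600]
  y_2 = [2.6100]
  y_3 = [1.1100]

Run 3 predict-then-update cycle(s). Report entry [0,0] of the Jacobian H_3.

H_jac[0,0] = 0.4274

step 1: x^-=[1.4400]  P^-=[0.5700]  H_jac=[2.8800]  S=[5.0978]  K=[0.3220]  nu=[-4.3336]  x^+=[0.0445]  P^+=[0.0414]
step 2: x^-=[0.0445]  P^-=[0.2714]  H_jac=[0.0890]  S=[0.3721]  K=[0.0649]  nu=[2.6080]  x^+=[0.2137]  P^+=[0.2698]
step 3: x^-=[0.2137]  P^-=[0.4998]  H_jac=[0.4274]  S=[0.4613]  K=[0.4631]  nu=[1.0643]  x^+=[0.7066]  P^+=[0.4009]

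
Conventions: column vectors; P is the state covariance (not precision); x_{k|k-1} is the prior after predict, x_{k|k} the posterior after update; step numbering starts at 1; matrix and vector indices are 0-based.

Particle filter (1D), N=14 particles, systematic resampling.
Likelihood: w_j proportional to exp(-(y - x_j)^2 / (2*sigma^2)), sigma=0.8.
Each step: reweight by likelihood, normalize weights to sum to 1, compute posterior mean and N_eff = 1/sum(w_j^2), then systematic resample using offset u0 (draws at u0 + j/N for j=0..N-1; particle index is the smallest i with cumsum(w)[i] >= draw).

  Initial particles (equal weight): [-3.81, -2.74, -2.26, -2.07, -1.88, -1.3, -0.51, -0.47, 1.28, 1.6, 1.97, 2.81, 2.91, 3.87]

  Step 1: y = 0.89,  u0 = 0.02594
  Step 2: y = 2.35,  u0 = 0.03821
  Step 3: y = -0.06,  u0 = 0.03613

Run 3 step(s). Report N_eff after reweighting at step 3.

N_eff = 9.3300

step 1: w=[0.0000, 0.0000, 0.0002, 0.0004, 0.0010, 0.0093, 0.0851, 0.0927, 0.3493, 0.2653, 0.1581, 0.0221, 0.0162, 0.0004]  mean=1.1916  Neff=4.2730  idx=[6, 7, 7, 8, 8, 8, 8, 8, 9, 9, 9, 10, 10, 10]
step 2: w=[0.0003, 0.0003, 0.0003, 0.0614, 0.0614, 0.0614, 0.0614, 0.0614, 0.0967, 0.0967, 0.0967, 0.1341, 0.1341, 0.1341]  mean=1.6489  Neff=9.9196  idx=[3, 4, 5, 7, 8, 8, 9, 10, 11, 11, 12, 12, 13, 13]
step 3: w=[0.1457, 0.1457, 0.1457, 0.1457, 0.0688, 0.0688, 0.0688, 0.0688, 0.0237, 0.0237, 0.0237, 0.0237, 0.0237, 0.0237]  mean=1.4661  Neff=9.3300  idx=[0, 0, 1, 1, 2, 2, 3, 3, 4, 5, 6, 7, 9, 12]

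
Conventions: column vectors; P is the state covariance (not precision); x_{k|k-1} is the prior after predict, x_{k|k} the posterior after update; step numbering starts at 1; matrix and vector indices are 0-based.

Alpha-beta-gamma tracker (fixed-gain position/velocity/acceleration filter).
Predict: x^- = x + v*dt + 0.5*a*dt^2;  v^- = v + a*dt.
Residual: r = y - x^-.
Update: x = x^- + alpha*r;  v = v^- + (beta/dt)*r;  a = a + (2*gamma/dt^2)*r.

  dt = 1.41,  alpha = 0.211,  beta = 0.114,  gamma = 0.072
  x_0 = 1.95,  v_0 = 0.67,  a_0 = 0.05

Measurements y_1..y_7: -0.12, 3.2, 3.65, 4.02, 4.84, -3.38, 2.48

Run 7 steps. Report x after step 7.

x_post = 1.4598

step 1: x_pred=2.9444  r=-3.0644  x^+=2.2978  v^+=0.4927  a^+=-0.1720
step 2: x_pred=2.8216  r=0.3784  x^+=2.9015  v^+=0.2809  a^+=-0.1446
step 3: x_pred=3.1538  r=0.4962  x^+=3.2585  v^+=0.1172  a^+=-0.1086
step 4: x_pred=3.3157  r=0.7043  x^+=3.4643  v^+=0.0210  a^+=-0.0576
step 5: x_pred=3.4366  r=1.4034  x^+=3.7327  v^+=0.0532  a^+=0.0440
step 6: x_pred=3.8516  r=-7.2316  x^+=2.3257  v^+=-0.4694  a^+=-0.4797
step 7: x_pred=1.1870  r=1.2930  x^+=1.4598  v^+=-1.0413  a^+=-0.3861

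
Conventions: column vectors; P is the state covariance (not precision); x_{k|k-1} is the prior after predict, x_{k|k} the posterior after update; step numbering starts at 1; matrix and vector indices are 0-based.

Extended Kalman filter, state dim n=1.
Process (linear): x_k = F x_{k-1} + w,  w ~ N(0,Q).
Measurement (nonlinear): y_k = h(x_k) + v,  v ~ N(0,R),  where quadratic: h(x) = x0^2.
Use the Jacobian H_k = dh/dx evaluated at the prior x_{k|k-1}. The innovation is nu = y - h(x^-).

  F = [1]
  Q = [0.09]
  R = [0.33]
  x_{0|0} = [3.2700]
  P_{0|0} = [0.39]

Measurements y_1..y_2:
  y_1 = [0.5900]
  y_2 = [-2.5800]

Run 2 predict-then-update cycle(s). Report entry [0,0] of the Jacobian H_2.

step 1: x^-=[3.2700]  P^-=[0.4800]  H_jac=[6.5400]  S=[20.8604]  K=[0.1505]  nu=[-10.1029]  x^+=[1.7497]  P^+=[0.0076]
step 2: x^-=[1.7497]  P^-=[0.0976]  H_jac=[3.4993]  S=[1.5250]  K=[0.2239]  nu=[-5.6413]  x^+=[0.4864]  P^+=[0.0211]

H_jac[0,0] = 3.4993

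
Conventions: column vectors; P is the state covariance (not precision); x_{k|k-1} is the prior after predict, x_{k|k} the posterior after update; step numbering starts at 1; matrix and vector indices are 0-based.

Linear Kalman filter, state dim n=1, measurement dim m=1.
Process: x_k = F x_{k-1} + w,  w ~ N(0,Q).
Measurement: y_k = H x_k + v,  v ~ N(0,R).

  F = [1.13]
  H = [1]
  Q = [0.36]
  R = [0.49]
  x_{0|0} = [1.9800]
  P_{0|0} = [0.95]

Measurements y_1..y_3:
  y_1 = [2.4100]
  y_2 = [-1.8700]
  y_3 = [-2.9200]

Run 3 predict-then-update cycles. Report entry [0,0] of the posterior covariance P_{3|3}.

step 1: x^-=[2.2374]  P^-=[1.5731]  S=[2.0631]  K=[0.7625]  nu=[0.1726]  x^+=[2.3690]  P^+=[0.3736]
step 2: x^-=[2.6770]  P^-=[0.8371]  S=[1.3271]  K=[0.6308]  nu=[-4.5470]  x^+=[-0.1911]  P^+=[0.3091]
step 3: x^-=[-0.2159]  P^-=[0.7547]  S=[1.2447]  K=[0.6063]  nu=[-2.7041]  x^+=[-1.8555]  P^+=[0.2971]

P_post[0,0] = 0.2971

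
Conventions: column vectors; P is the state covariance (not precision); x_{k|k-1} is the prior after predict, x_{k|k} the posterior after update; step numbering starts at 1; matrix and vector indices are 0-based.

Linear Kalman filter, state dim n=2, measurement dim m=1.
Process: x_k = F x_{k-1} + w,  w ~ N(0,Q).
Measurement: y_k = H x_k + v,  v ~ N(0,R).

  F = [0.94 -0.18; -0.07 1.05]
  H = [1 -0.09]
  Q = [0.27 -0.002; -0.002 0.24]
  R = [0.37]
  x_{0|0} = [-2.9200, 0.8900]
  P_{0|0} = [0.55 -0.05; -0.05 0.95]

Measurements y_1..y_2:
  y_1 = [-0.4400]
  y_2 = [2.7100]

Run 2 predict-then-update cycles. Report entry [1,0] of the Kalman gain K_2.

K[1,0] = -0.4061

step 1: x^-=[-2.9050, 1.1389]  P^-=[0.8037 -0.2677; -0.2677 1.2974]  S=[1.2324]  K=[0.6717; -0.3120]  nu=[2.5675]  x^+=[-1.1804, 0.3379]  P^+=[0.2477 -0.0095; -0.0095 1.1775]
step 2: x^-=[-1.1704, 0.4374]  P^-=[0.5302 -0.2503; -0.2503 1.5408]  S=[0.9577]  K=[0.5771; -0.4061]  nu=[3.9198]  x^+=[1.0918, -1.1546]  P^+=[0.2112 -0.0258; -0.0258 1.3828]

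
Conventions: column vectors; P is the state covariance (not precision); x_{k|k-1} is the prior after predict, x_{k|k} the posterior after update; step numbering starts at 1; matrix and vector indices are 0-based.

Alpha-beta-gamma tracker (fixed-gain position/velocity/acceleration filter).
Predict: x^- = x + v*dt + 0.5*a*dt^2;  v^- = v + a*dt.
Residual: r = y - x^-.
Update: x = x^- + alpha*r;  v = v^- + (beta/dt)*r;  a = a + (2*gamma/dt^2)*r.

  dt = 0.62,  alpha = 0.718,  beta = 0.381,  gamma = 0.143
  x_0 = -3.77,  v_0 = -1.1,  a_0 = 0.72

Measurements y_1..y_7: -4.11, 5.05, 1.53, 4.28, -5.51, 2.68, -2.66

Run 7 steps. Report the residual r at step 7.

resid = 0.4977

step 1: x_pred=-4.3136  r=0.2036  x^+=-4.1674  v^+=-0.5285  a^+=0.8715
step 2: x_pred=-4.3276  r=9.3776  x^+=2.4055  v^+=5.7745  a^+=7.8486
step 3: x_pred=7.4942  r=-5.9642  x^+=3.2119  v^+=6.9755  a^+=3.4111
step 4: x_pred=8.1923  r=-3.9123  x^+=5.3833  v^+=6.6862  a^+=0.5002
step 5: x_pred=9.6249  r=-15.1349  x^+=-1.2420  v^+=-2.3043  a^+=-10.7604
step 6: x_pred=-4.7388  r=7.4188  x^+=0.5879  v^+=-4.4168  a^+=-5.2407
step 7: x_pred=-3.1577  r=0.4977  x^+=-2.8004  v^+=-7.3601  a^+=-4.8704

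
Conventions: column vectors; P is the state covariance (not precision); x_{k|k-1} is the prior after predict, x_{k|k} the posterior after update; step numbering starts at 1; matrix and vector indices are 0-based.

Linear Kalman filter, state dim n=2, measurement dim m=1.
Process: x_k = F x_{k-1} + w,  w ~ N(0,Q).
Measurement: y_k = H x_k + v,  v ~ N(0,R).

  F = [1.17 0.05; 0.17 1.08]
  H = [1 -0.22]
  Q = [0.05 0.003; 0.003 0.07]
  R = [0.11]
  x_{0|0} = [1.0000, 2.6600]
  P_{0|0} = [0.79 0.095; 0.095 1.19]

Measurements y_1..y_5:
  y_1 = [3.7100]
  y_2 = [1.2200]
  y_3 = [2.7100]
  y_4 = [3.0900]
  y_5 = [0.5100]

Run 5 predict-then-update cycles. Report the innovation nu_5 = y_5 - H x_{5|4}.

innov = [-3.3613]

step 1: x^-=[1.3030, 3.0428]  P^-=[1.1455 0.3452; 0.3452 1.5157]  S=[1.1770]  K=[0.9087; 0.0100]  nu=[3.0764]  x^+=[4.0987, 3.0736]  P^+=[0.1736 0.3345; 0.3345 1.5156]
step 2: x^-=[4.9491, 4.0163]  P^-=[0.3305 0.5449; 0.5449 1.9657]  S=[0.2959]  K=[0.7119; 0.3801]  nu=[-2.8455]  x^+=[2.9235, 2.9345]  P^+=[0.1806 0.4649; 0.4649 1.9229]
step 3: x^-=[3.5672, 3.6663]  P^-=[0.3564 0.7341; 0.7341 2.4888]  S=[0.2638]  K=[0.7386; 0.7071]  nu=[-0.0506]  x^+=[3.5298, 3.6305]  P^+=[0.2124 0.5963; 0.5963 2.3569]
step 4: x^-=[4.3114, 4.5210]  P^-=[0.4165 0.9311; 0.9311 3.0442]  S=[0.2641]  K=[0.8012; 0.9895]  nu=[-0.2268]  x^+=[4.1297, 4.2966]  P^+=[0.2469 0.7217; 0.7217 2.7855]
step 5: x^-=[5.0466, 5.3424]  P^-=[0.4794 1.1206; 1.1206 3.5912]  S=[0.2701]  K=[0.8620; 1.2234]  nu=[-3.3613]  x^+=[2.1493, 1.2303]  P^+=[0.2787 0.8357; 0.8357 3.1869]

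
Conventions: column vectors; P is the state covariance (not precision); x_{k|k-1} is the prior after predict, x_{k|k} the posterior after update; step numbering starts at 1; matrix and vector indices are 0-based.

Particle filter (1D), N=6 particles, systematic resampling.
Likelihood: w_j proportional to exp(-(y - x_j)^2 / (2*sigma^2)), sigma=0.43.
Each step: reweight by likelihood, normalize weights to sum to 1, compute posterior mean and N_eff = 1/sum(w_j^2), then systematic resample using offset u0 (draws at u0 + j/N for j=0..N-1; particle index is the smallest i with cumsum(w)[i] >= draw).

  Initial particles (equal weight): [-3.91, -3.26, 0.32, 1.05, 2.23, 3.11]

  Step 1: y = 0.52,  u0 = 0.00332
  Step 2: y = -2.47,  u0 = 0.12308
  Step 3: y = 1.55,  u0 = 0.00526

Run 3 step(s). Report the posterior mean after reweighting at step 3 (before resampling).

step 1: w=[0.0000, 0.0000, 0.6572, 0.3426, 0.0003, 0.0000]  mean=0.5706  Neff=1.8208  idx=[2, 2, 2, 2, 3, 3]
step 2: w=[0.2500, 0.2500, 0.2500, 0.2500, 0.0000, 0.0000]  mean=0.3200  Neff=4.0000  idx=[0, 1, 1, 2, 3, 3]
step 3: w=[0.1667, 0.1667, 0.1667, 0.1667, 0.1667, 0.1667]  mean=0.3200  Neff=6.0000  idx=[0, 1, 2, 3, 4, 5]

post_mean = 0.3200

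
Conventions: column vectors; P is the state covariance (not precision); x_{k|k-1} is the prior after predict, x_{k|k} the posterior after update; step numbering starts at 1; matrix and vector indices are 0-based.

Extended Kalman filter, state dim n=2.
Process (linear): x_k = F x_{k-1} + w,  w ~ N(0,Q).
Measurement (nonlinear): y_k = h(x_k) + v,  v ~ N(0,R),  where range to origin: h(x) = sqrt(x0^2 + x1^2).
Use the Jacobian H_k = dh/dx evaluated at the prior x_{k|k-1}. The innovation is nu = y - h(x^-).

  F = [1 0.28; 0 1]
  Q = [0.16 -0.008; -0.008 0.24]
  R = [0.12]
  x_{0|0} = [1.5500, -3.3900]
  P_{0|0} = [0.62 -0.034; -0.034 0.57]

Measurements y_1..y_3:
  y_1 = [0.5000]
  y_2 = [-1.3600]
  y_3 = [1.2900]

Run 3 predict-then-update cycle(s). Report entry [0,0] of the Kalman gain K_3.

K[0,0] = -0.9806

step 1: x^-=[0.6008, -3.3900]  P^-=[0.8056 0.1176; 0.1176 0.8100]  H_jac=[0.1745 -0.9847]  S=[0.8895]  K=[0.0279; -0.8736]  nu=[-2.9428]  x^+=[0.5188, -0.8191]  P^+=[0.8050 0.1393; 0.1393 0.1311]
step 2: x^-=[0.2894, -0.8191]  P^-=[1.0532 0.1680; 0.1680 0.3711]  H_jac=[0.3332 -0.9429]  S=[0.4613]  K=[0.4173; -0.6373]  nu=[-2.2287]  x^+=[-0.6406, 0.6012]  P^+=[0.9729 0.2907; 0.2907 0.1838]
step 3: x^-=[-0.4723, 0.6012]  P^-=[1.3101 0.3341; 0.3341 0.4238]  H_jac=[-0.6178 0.7864]  S=[0.5574]  K=[-0.9806; 0.2276]  nu=[0.5255]  x^+=[-0.9876, 0.7208]  P^+=[0.7741 0.4585; 0.4585 0.3949]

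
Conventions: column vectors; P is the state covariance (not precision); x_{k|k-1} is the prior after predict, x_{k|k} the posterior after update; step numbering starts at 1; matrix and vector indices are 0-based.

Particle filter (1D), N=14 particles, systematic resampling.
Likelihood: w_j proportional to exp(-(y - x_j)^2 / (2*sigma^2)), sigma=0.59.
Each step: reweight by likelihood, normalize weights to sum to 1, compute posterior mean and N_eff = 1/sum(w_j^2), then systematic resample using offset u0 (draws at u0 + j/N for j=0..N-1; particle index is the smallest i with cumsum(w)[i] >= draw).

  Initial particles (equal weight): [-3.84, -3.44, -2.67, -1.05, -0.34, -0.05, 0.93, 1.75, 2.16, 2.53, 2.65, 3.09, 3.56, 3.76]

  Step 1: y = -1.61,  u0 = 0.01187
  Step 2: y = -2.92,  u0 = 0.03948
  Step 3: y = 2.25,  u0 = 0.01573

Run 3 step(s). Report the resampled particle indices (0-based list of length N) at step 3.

step 1: w=[0.0008, 0.0084, 0.2043, 0.6541, 0.1012, 0.0311, 0.0001, 0.0000, 0.0000, 0.0000, 0.0000, 0.0000, 0.0000, 0.0000]  mean=-1.3001  Neff=2.0796  idx=[2, 2, 2, 3, 3, 3, 3, 3, 3, 3, 3, 3, 4, 4]
step 2: w=[0.3263, 0.3263, 0.3263, 0.0024, 0.0024, 0.0024, 0.0024, 0.0024, 0.0024, 0.0024, 0.0024, 0.0024, 0.0000, 0.0000]  mean=-2.6356  Neff=3.1309  idx=[0, 0, 0, 0, 0, 1, 1, 1, 1, 2, 2, 2, 2, 2]
step 3: w=[0.0714, 0.0714, 0.0714, 0.0714, 0.0714, 0.0714, 0.0714, 0.0714, 0.0714, 0.0714, 0.0714, 0.0714, 0.0714, 0.0714]  mean=-2.6700  Neff=14.0000  idx=[0, 1, 2, 3, 4, 5, 6, 7, 8, 9, 10, 11, 12, 13]

resampled_idx = [0, 1, 2, 3, 4, 5, 6, 7, 8, 9, 10, 11, 12, 13]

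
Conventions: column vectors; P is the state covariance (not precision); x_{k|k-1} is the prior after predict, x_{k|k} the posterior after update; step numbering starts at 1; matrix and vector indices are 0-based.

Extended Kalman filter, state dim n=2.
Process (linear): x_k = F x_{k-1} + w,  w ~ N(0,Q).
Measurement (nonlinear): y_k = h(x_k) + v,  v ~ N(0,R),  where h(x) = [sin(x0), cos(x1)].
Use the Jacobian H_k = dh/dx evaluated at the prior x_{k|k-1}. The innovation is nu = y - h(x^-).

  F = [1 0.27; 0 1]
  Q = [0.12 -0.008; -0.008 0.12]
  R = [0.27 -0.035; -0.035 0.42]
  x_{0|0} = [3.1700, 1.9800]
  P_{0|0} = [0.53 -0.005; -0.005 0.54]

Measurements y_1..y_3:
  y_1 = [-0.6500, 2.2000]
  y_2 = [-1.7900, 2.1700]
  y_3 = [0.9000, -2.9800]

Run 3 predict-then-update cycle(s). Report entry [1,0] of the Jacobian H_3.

step 1: x^-=[3.7046, 1.9800]  P^-=[0.6867 0.1328; 0.1328 0.6600]  H_jac=[-0.8457 0.0000; 0.0000 -0.9174]  S=[0.7611 0.0680; 0.0680 0.9755]  K=[-0.7565 -0.0721; -0.0927 -0.6142]  nu=[-0.1163, 2.5979]  x^+=[3.6052, 0.3950]  P^+=[0.2386 0.0042; 0.0042 0.2777]
step 2: x^-=[3.7118, 0.3950]  P^-=[0.3811 0.0711; 0.0711 0.3977]  H_jac=[-0.8418 0.0000; 0.0000 -0.3848]  S=[0.5400 -0.0120; -0.0120 0.4789]  K=[-0.5956 -0.0720; -0.1180 -0.3225]  nu=[-1.2502, 1.2470]  x^+=[4.3666, 0.1404]  P^+=[0.1880 0.0244; 0.0244 0.3412]
step 3: x^-=[4.4045, 0.1404]  P^-=[0.3461 0.1086; 0.1086 0.4612]  H_jac=[-0.3030 0.0000; 0.0000 -0.1399]  S=[0.3018 -0.0304; -0.0304 0.4290]  K=[-0.3537 -0.0605; -0.1251 -0.1593]  nu=[1.8530, -3.9702]  x^+=[3.9893, 0.5411]  P^+=[0.3081 0.0930; 0.0930 0.4468]

H_jac[1,0] = 0.0000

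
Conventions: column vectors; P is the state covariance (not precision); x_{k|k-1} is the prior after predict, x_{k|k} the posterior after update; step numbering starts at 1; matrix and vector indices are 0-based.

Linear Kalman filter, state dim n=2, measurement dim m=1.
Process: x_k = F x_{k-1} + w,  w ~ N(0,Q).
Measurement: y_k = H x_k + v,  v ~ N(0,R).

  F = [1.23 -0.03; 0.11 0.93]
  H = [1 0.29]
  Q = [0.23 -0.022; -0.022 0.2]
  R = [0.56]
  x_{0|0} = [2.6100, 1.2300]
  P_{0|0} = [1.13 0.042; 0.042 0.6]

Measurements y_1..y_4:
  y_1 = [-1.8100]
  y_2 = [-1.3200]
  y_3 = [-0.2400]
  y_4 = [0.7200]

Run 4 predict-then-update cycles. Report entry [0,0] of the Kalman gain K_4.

step 1: x^-=[3.1734, 1.4310]  P^-=[1.9370 0.1621; 0.1621 0.7412]  S=[2.6533]  K=[0.7477; 0.1421]  nu=[-5.3984]  x^+=[-0.8632, 0.6640]  P^+=[0.4535 -0.1198; -0.1198 0.6876]
step 2: x^-=[-1.0816, 0.5225]  P^-=[0.9255 -0.1165; -0.1165 0.7757]  S=[1.4832]  K=[0.6012; 0.0731]  nu=[-0.3899]  x^+=[-1.3161, 0.4940]  P^+=[0.3894 -0.1817; -0.1817 0.7678]
step 3: x^-=[-1.6336, 0.3147]  P^-=[0.8332 -0.1980; -0.1980 0.8316]  S=[1.3483]  K=[0.5754; 0.0320]  nu=[1.3023]  x^+=[-0.8842, 0.3564]  P^+=[0.3868 -0.2228; -0.2228 0.8302]
step 4: x^-=[-1.0983, 0.2342]  P^-=[0.8324 -0.2470; -0.2470 0.8771]  S=[1.3229]  K=[0.5751; 0.0056]  nu=[1.7504]  x^+=[-0.0917, 0.2439]  P^+=[0.3949 -0.2512; -0.2512 0.8771]

K[0,0] = 0.5751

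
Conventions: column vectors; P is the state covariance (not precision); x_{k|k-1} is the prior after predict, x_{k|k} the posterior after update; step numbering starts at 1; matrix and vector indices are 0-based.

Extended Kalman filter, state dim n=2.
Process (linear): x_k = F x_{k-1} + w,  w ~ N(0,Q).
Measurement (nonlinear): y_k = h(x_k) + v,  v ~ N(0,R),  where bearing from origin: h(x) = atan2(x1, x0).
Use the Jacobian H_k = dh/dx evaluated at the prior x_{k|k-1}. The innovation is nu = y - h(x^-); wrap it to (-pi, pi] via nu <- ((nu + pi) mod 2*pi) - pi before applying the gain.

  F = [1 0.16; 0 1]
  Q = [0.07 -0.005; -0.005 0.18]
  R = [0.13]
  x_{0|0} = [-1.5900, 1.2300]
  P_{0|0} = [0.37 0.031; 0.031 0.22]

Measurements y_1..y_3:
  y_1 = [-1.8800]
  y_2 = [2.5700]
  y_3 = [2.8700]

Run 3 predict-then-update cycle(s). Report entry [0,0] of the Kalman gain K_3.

step 1: x^-=[-1.3932, 1.2300]  P^-=[0.4556 0.0612; 0.0612 0.4000]  H_jac=[-0.3561 -0.4034]  S=[0.2704]  K=[-0.6912; -0.6772]  nu=[1.9849]  x^+=[-2.7651, -0.1142]  P^+=[0.3264 -0.0654; -0.0654 0.2760]
step 2: x^-=[-2.7833, -0.1142]  P^-=[0.3825 -0.0262; -0.0262 0.4560]  H_jac=[0.0147 -0.3587]  S=[0.1890]  K=[0.0795; -0.8673]  nu=[-0.6126]  x^+=[-2.8320, 0.4171]  P^+=[0.3813 -0.0132; -0.0132 0.3138]
step 3: x^-=[-2.7653, 0.4171]  P^-=[0.4551 0.0320; 0.0320 0.4938]  H_jac=[-0.0533 -0.3536]  S=[0.1942]  K=[-0.1833; -0.9077]  nu=[-0.1219]  x^+=[-2.7430, 0.5278]  P^+=[0.4486 -0.0003; -0.0003 0.3338]

K[0,0] = -0.1833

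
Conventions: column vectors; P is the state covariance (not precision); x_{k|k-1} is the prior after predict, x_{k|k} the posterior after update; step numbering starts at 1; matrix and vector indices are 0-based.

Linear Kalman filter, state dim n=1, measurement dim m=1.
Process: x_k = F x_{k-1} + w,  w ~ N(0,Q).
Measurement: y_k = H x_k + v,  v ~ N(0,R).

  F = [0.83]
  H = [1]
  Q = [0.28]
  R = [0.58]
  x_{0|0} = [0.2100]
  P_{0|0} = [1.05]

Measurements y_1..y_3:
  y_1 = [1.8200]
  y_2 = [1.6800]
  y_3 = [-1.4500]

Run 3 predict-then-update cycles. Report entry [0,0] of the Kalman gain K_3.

step 1: x^-=[0.1743]  P^-=[1.0033]  S=[1.5833]  K=[0.6337]  nu=[1.6457]  x^+=[1.2172]  P^+=[0.3675]
step 2: x^-=[1.0102]  P^-=[0.5332]  S=[1.1132]  K=[0.4790]  nu=[0.6698]  x^+=[1.3310]  P^+=[0.2778]
step 3: x^-=[1.1048]  P^-=[0.4714]  S=[1.0514]  K=[0.4483]  nu=[-2.5548]  x^+=[-0.0407]  P^+=[0.2600]

K[0,0] = 0.4483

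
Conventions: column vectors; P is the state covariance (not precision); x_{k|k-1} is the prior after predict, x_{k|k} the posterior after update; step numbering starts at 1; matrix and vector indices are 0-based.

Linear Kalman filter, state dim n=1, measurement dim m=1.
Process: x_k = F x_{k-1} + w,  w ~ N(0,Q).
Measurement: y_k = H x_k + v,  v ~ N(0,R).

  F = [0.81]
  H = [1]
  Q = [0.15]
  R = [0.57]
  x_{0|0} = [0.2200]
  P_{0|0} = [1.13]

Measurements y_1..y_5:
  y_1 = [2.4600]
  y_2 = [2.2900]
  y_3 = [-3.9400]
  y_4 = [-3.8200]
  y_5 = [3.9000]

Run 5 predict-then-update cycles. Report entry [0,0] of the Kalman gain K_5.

step 1: x^-=[0.1782]  P^-=[0.8914]  S=[1.4614]  K=[0.6100]  nu=[2.2818]  x^+=[1.5700]  P^+=[0.3477]
step 2: x^-=[1.2717]  P^-=[0.3781]  S=[0.9481]  K=[0.3988]  nu=[1.0183]  x^+=[1.6778]  P^+=[0.2273]
step 3: x^-=[1.3590]  P^-=[0.2991]  S=[0.8691]  K=[0.3442]  nu=[-5.2990]  x^+=[-0.4648]  P^+=[0.1962]
step 4: x^-=[-0.3765]  P^-=[0.2787]  S=[0.8487]  K=[0.3284]  nu=[-3.4435]  x^+=[-1.5073]  P^+=[0.1872]
step 5: x^-=[-1.2209]  P^-=[0.2728]  S=[0.8428]  K=[0.3237]  nu=[5.1209]  x^+=[0.4367]  P^+=[0.1845]

K[0,0] = 0.3237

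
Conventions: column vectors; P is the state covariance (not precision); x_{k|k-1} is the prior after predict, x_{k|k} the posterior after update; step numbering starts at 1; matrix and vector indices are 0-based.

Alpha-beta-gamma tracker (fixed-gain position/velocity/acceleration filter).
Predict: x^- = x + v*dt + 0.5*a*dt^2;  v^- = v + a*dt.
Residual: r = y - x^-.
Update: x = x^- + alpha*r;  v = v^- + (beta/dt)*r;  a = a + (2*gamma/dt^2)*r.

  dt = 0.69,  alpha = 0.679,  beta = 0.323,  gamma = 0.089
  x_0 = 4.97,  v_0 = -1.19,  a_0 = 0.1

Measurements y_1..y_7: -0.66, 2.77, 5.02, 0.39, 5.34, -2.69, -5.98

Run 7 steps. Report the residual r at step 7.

resid = -5.4909

step 1: x_pred=4.1727  r=-4.8327  x^+=0.8913  v^+=-3.3833  a^+=-1.7068
step 2: x_pred=-1.8495  r=4.6195  x^+=1.2872  v^+=-2.3985  a^+=0.0203
step 3: x_pred=-0.3630  r=5.3830  x^+=3.2921  v^+=0.1353  a^+=2.0328
step 4: x_pred=3.8694  r=-3.4794  x^+=1.5069  v^+=-0.0908  a^+=0.7320
step 5: x_pred=1.6185  r=3.7215  x^+=4.1454  v^+=2.1564  a^+=2.1234
step 6: x_pred=6.1388  r=-8.8288  x^+=0.1440  v^+=-0.5114  a^+=-1.1775
step 7: x_pred=-0.4891  r=-5.4909  x^+=-4.2174  v^+=-3.8942  a^+=-3.2304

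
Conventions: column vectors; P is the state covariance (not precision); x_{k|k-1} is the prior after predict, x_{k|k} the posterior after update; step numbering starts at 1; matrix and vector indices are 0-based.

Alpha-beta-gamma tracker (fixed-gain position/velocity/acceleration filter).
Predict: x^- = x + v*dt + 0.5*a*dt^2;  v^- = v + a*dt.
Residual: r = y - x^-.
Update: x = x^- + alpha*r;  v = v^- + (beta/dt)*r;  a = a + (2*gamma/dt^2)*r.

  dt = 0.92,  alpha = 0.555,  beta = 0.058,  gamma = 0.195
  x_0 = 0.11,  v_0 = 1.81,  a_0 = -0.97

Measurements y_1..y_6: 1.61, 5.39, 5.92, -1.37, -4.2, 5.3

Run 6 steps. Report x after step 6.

x_post = 1.0505

step 1: x_pred=1.3647  r=0.2453  x^+=1.5008  v^+=0.9331  a^+=-0.8570
step 2: x_pred=1.9966  r=3.3934  x^+=3.8799  v^+=0.3586  a^+=0.7066
step 3: x_pred=4.5089  r=1.4111  x^+=5.2920  v^+=1.0976  a^+=1.3568
step 4: x_pred=6.8761  r=-8.2461  x^+=2.2995  v^+=1.8261  a^+=-2.4428
step 5: x_pred=2.9457  r=-7.1457  x^+=-1.0202  v^+=-0.8718  a^+=-5.7353
step 6: x_pred=-4.2494  r=9.5494  x^+=1.0505  v^+=-5.5462  a^+=-1.3352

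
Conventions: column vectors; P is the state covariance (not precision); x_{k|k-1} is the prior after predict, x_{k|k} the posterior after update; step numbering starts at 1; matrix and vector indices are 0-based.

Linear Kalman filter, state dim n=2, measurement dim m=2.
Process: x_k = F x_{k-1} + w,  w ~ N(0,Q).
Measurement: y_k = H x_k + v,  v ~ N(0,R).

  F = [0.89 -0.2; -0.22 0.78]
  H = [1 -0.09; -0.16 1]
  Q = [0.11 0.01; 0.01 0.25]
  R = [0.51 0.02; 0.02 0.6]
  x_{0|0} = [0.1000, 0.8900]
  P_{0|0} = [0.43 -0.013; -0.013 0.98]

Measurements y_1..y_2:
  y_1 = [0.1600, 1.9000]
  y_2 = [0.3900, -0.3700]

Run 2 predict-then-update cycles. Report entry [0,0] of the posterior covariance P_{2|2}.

step 1: x^-=[-0.0890, 0.6722]  P^-=[0.4944 -0.2367; -0.2367 0.8715]  S=[1.0541 -0.3776; -0.3776 1.5599]  K=[0.4563 -0.0920; -0.0986 0.5591]  nu=[0.3095, 1.2136]  x^+=[-0.0594, 1.3202]  P^+=[0.2301 -0.0092; -0.0092 0.3320]
step 2: x^-=[-0.3169, 1.0428]  P^-=[0.3088 -0.0937; -0.0937 0.4663]  S=[0.8394 -0.1664; -0.1664 1.1042]  K=[0.3631 -0.0749; -0.0775 0.4242]  nu=[0.8007, -1.4635]  x^+=[0.0834, 0.3599]  P^+=[0.1829 -0.0084; -0.0084 0.2516]

P_post[0,0] = 0.1829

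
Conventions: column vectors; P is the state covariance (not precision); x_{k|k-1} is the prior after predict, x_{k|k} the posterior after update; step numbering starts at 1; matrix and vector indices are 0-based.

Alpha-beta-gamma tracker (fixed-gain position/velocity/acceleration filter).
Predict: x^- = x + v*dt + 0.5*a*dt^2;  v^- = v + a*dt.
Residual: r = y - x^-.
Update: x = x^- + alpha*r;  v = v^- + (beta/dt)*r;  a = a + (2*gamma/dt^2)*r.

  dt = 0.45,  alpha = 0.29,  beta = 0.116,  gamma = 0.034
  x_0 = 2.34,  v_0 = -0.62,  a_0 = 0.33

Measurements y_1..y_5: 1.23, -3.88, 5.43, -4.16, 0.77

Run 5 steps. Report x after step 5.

step 1: x_pred=2.0944  r=-0.8644  x^+=1.8437  v^+=-0.6943  a^+=0.0397
step 2: x_pred=1.5353  r=-5.4153  x^+=-0.0351  v^+=-2.0724  a^+=-1.7787
step 3: x_pred=-1.1478  r=6.5778  x^+=0.7598  v^+=-1.1772  a^+=0.4301
step 4: x_pred=0.2736  r=-4.4336  x^+=-1.0122  v^+=-2.1265  a^+=-1.0587
step 5: x_pred=-2.0763  r=2.8463  x^+=-1.2509  v^+=-1.8692  a^+=-0.1029

x_post = -1.2509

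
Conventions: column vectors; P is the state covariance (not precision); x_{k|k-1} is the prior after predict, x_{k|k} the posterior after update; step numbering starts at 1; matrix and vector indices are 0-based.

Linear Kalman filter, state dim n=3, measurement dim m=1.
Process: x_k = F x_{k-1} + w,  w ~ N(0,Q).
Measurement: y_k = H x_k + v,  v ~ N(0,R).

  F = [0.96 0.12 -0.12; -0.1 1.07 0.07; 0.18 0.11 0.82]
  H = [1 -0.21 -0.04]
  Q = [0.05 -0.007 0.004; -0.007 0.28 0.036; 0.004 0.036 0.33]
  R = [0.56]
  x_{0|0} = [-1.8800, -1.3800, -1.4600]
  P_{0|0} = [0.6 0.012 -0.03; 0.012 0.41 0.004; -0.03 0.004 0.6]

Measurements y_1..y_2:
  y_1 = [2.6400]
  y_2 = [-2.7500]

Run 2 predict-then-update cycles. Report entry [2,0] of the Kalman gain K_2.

K[2,0] = -0.0505

step 1: x^-=[-1.7952, -1.3908, -1.6874]  P^-=[0.6271 -0.0077 0.0330; -0.0077 0.7568 0.1157; 0.0330 0.1157 0.7502]  S=[1.2242]  K=[0.5125; -0.1399; -0.0174]  nu=[4.0756]  x^+=[0.2935, -1.9609, -1.7585]  P^+=[0.3056 0.0801 0.0439; 0.0801 0.7329 0.1127; 0.0439 0.1127 0.7498]
step 2: x^-=[0.2574, -2.2506, -1.6048]  P^-=[0.3580 0.1227 0.0461; 0.1227 1.1249 0.2711; 0.0461 0.2711 0.8894]  S=[0.9184]  K=[0.3598; -0.1354; -0.0505]  nu=[-3.5443]  x^+=[-1.0177, -1.7706, -1.4257]  P^+=[0.2392 0.1675 0.0628; 0.1675 1.1081 0.2648; 0.0628 0.2648 0.8871]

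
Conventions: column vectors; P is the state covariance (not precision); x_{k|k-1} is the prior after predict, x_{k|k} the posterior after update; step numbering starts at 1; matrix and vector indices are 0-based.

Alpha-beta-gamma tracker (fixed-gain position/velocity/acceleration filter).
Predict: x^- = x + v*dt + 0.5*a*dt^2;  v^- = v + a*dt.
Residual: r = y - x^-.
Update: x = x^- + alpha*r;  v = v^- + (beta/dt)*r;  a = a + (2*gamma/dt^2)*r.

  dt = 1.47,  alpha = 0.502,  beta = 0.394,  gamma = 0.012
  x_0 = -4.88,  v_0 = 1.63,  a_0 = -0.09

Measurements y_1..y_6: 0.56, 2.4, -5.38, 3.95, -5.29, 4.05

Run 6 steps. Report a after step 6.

a_post = -0.1033

step 1: x_pred=-2.5811  r=3.1411  x^+=-1.0043  v^+=2.3396  a^+=-0.0551
step 2: x_pred=2.3754  r=0.0246  x^+=2.3877  v^+=2.2652  a^+=-0.0548
step 3: x_pred=5.6583  r=-11.0383  x^+=0.1171  v^+=-0.7740  a^+=-0.1774
step 4: x_pred=-1.2124  r=5.1624  x^+=1.3791  v^+=0.3488  a^+=-0.1201
step 5: x_pred=1.7622  r=-7.0522  x^+=-1.7780  v^+=-1.7179  a^+=-0.1984
step 6: x_pred=-4.5177  r=8.5677  x^+=-0.2167  v^+=0.2868  a^+=-0.1033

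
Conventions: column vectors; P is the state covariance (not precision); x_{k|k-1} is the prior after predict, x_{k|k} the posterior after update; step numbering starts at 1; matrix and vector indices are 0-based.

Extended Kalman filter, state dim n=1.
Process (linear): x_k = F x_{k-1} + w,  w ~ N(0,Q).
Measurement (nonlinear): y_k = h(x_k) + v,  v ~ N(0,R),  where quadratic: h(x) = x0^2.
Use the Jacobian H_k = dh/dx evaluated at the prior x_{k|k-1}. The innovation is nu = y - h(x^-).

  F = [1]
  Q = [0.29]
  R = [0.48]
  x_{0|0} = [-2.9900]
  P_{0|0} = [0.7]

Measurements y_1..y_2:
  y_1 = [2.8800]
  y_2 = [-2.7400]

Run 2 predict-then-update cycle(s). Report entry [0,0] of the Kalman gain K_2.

K[0,0] = -0.2284

step 1: x^-=[-2.9900]  P^-=[0.9900]  H_jac=[-5.9800]  S=[35.8828]  K=[-0.1650]  nu=[-6.0601]  x^+=[-1.9902]  P^+=[0.0132]
step 2: x^-=[-1.9902]  P^-=[0.3032]  H_jac=[-3.9803]  S=[5.2843]  K=[-0.2284]  nu=[-6.7007]  x^+=[-0.4596]  P^+=[0.0275]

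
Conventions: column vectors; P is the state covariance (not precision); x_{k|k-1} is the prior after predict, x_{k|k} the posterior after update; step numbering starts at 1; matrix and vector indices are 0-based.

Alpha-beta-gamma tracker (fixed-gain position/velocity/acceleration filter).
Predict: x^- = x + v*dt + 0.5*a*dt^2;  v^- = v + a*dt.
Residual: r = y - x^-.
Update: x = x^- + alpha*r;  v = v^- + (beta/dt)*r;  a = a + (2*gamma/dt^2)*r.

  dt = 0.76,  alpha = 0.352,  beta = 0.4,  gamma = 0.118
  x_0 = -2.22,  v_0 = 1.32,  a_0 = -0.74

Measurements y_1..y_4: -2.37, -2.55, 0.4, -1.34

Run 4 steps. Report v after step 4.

step 1: x_pred=-1.4305  r=-0.9395  x^+=-1.7612  v^+=0.2631  a^+=-1.1239
step 2: x_pred=-1.8858  r=-0.6642  x^+=-2.1196  v^+=-0.9406  a^+=-1.3952
step 3: x_pred=-3.2374  r=3.6374  x^+=-1.9570  v^+=-0.0866  a^+=0.0909
step 4: x_pred=-1.9965  r=0.6565  x^+=-1.7654  v^+=0.3281  a^+=0.3592

v_post = 0.3281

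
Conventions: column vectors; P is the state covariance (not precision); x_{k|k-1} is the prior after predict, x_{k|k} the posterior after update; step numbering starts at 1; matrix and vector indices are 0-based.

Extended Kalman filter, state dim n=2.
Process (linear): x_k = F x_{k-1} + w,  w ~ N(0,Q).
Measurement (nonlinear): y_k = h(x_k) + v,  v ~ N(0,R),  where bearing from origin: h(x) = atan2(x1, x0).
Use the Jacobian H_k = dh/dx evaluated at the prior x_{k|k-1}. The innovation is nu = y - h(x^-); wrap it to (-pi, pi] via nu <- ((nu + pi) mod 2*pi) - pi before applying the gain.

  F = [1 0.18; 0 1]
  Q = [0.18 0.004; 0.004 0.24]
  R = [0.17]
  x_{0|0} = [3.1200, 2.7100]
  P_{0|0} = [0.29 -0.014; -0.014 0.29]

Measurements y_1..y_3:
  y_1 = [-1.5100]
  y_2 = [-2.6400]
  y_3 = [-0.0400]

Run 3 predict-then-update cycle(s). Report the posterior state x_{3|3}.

step 1: x^-=[3.6078, 2.7100]  P^-=[0.4744 0.0422; 0.0422 0.5300]  H_jac=[-0.1331 0.1772]  S=[0.1931]  K=[-0.2883; 0.4574]  nu=[-2.1542]  x^+=[4.2289, 1.7247]  P^+=[0.4583 0.0677; 0.0677 0.4896]
step 2: x^-=[4.5393, 1.7247]  P^-=[0.6785 0.1598; 0.1598 0.7296]  H_jac=[-0.0731 0.1925]  S=[0.1962]  K=[-0.0962; 0.6564]  nu=[-3.0031]  x^+=[4.8282, -0.2466]  P^+=[0.6767 0.1722; 0.1722 0.6451]
step 3: x^-=[4.7838, -0.2466]  P^-=[0.9396 0.2923; 0.2923 0.8851]  H_jac=[0.0107 0.2085]  S=[0.2099]  K=[0.3384; 0.8941]  nu=[0.0115]  x^+=[4.7877, -0.2363]  P^+=[0.9156 0.2288; 0.2288 0.7173]

x_post = [4.7877, -0.2363]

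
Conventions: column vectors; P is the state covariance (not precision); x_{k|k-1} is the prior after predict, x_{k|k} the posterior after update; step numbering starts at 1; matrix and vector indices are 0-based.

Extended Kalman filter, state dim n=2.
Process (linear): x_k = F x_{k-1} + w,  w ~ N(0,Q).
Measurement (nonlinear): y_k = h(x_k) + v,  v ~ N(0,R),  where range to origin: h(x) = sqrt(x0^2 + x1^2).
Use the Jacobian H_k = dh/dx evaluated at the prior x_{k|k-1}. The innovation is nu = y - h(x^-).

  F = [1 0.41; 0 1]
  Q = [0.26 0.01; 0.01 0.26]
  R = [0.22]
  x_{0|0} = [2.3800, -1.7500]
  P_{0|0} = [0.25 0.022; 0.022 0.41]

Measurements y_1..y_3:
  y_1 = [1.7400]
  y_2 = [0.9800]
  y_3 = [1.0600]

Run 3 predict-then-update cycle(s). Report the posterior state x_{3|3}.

step 1: x^-=[1.6625, -1.7500]  P^-=[0.5970 0.2001; 0.2001 0.6700]  H_jac=[0.6887 -0.7250]  S=[0.6555]  K=[0.4059; -0.5308]  nu=[-0.6738]  x^+=[1.3890, -1.3924]  P^+=[0.4890 0.3413; 0.3413 0.4853]
step 2: x^-=[0.8181, -1.3924]  P^-=[1.1104 0.5503; 0.5503 0.7453]  H_jac=[0.5066 -0.8622]  S=[0.5783]  K=[0.1523; -0.6291]  nu=[-0.6349]  x^+=[0.7214, -0.9929]  P^+=[1.0970 0.6057; 0.6057 0.5164]
step 3: x^-=[0.3143, -0.9929]  P^-=[1.9405 0.8275; 0.8275 0.7764]  H_jac=[0.3018 -0.9534]  S=[0.6263]  K=[-0.3245; -0.7832]  nu=[0.0185]  x^+=[0.3083, -1.0074]  P^+=[1.8746 0.6683; 0.6683 0.3923]

x_post = [0.3083, -1.0074]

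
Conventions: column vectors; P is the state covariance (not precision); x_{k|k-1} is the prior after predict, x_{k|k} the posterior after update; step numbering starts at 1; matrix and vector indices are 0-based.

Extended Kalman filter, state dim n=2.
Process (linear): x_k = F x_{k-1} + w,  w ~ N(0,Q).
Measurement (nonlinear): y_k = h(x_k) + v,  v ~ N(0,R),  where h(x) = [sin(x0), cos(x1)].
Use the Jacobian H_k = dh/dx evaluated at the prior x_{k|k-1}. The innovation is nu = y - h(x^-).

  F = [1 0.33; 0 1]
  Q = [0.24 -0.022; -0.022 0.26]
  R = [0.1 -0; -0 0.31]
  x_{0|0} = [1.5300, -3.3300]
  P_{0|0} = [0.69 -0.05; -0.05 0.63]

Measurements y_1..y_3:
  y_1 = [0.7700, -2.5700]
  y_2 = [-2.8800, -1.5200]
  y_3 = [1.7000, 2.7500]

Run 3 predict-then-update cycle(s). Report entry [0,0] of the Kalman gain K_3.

step 1: x^-=[0.4311, -3.3300]  P^-=[0.9656 0.1359; 0.1359 0.8900]  H_jac=[0.9085 0.0000; 0.0000 -0.1873]  S=[0.8970 -0.0231; -0.0231 0.3412]  K=[0.9778 -0.0083; 0.1253 -0.4800]  nu=[0.3521, -1.5877]  x^+=[0.7886, -2.5238]  P^+=[0.1076 0.0138; 0.0138 0.7945]
step 2: x^-=[-0.0442, -2.5238]  P^-=[0.4432 0.2540; 0.2540 1.0545]  H_jac=[0.9990 0.0000; 0.0000 0.5793]  S=[0.5424 0.1470; 0.1470 0.6639]  K=[0.8046 0.0435; 0.2324 0.8687]  nu=[-2.8358, -0.7049]  x^+=[-2.3567, -3.7951]  P^+=[0.0805 0.0233; 0.0233 0.4649]
step 3: x^-=[-3.6091, -3.7951]  P^-=[0.3865 0.1547; 0.1547 0.7249]  H_jac=[-0.8927 0.0000; 0.0000 -0.6080]  S=[0.4080 0.0840; 0.0840 0.5779]  K=[-0.8372 -0.0411; -0.1871 -0.7354]  nu=[1.2494, 3.5440]  x^+=[-4.8007, -6.6350]  P^+=[0.0938 0.0210; 0.0210 0.3750]

K[0,0] = -0.8372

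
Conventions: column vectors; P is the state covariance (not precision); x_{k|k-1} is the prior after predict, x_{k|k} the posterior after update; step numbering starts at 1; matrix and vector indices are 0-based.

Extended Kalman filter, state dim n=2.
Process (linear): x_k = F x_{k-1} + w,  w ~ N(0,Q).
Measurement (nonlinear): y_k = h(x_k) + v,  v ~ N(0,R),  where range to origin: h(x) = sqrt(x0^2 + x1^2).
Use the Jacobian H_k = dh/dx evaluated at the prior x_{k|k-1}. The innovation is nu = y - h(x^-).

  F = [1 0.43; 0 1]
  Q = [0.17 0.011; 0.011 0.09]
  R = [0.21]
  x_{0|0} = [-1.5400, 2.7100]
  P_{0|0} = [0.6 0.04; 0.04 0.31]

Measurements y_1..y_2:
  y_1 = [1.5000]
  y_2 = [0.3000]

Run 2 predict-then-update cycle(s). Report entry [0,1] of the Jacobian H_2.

H_jac[0,1] = 0.9875

step 1: x^-=[-0.3747, 2.7100]  P^-=[0.8617 0.1843; 0.1843 0.4000]  H_jac=[-0.1370 0.9906]  S=[0.5687]  K=[0.1135; 0.6524]  nu=[-1.2358]  x^+=[-0.5150, 1.9038]  P^+=[0.8544 0.1422; 0.1422 0.1580]
step 2: x^-=[0.3037, 1.9038]  P^-=[1.1759 0.2211; 0.2211 0.2480]  H_jac=[0.1575 0.9875]  S=[0.5498]  K=[0.7341; 0.5088]  nu=[-1.6278]  x^+=[-0.8913, 1.0756]  P^+=[0.8796 0.0158; 0.0158 0.1057]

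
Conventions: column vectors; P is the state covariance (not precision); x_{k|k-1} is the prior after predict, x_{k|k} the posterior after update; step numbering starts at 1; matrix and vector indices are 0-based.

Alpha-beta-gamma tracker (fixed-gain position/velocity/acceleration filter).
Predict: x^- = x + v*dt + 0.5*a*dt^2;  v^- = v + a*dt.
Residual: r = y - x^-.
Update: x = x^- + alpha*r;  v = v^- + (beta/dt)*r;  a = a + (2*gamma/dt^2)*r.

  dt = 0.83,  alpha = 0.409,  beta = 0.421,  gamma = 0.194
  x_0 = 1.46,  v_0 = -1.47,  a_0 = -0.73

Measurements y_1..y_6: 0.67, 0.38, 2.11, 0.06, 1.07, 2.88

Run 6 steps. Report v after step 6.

v_post = 1.6246

step 1: x_pred=-0.0115  r=0.6815  x^+=0.2672  v^+=-1.7302  a^+=-0.3461
step 2: x_pred=-1.2881  r=1.6681  x^+=-0.6058  v^+=-1.1714  a^+=0.5934
step 3: x_pred=-1.3737  r=3.4837  x^+=0.0511  v^+=1.0881  a^+=2.5554
step 4: x_pred=1.8345  r=-1.7745  x^+=1.1087  v^+=2.3091  a^+=1.5560
step 5: x_pred=3.5612  r=-2.4912  x^+=2.5423  v^+=2.3369  a^+=0.1529
step 6: x_pred=4.5346  r=-1.6546  x^+=3.8579  v^+=1.6246  a^+=-0.7790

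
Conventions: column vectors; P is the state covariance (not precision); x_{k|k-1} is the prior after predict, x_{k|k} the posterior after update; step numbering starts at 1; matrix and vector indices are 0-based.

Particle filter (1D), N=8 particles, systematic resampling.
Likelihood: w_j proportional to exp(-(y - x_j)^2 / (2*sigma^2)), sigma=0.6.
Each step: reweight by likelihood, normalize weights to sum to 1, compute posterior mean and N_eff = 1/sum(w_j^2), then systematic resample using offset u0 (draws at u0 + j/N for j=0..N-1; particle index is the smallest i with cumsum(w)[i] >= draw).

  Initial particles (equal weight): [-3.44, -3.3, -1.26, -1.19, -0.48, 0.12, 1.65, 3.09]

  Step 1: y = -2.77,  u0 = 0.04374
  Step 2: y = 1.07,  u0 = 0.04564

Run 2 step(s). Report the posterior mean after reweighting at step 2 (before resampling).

step 1: w=[0.4165, 0.5260, 0.0327, 0.0242, 0.0005, 0.0000, 0.0000, 0.0000]  mean=-3.2388  Neff=2.2135  idx=[0, 0, 0, 1, 1, 1, 1, 1]
step 2: w=[0.0321, 0.0321, 0.0321, 0.1807, 0.1807, 0.1807, 0.1807, 0.1807]  mean=-3.3135  Neff=6.0101  idx=[1, 3, 4, 4, 5, 6, 6, 7]

post_mean = -3.3135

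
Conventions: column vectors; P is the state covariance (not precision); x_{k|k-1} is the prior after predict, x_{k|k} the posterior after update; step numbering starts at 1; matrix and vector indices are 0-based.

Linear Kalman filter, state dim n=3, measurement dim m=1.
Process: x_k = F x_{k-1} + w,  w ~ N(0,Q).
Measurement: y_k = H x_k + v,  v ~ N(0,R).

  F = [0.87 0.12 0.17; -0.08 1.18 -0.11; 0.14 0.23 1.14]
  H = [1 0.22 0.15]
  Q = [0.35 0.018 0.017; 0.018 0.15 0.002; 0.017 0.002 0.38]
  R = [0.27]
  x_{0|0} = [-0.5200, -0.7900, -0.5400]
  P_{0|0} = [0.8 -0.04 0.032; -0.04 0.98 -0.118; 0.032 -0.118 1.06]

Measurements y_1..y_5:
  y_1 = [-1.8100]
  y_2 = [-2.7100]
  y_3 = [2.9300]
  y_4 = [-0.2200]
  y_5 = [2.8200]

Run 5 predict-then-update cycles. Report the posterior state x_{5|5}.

step 1: x^-=[-0.6390, -0.8312, -0.8701]  P^-=[0.9966 0.0150 0.3500; 0.0150 1.5712 -0.0389; 0.3500 -0.0389 1.7709]  S=[1.4915]  K=[0.7056; 0.2379; 0.4070]  nu=[-0.8576]  x^+=[-1.2441, -1.0352, -1.2192]  P^+=[0.2540 -0.2354 -0.0783; -0.2354 1.4868 -0.1834; -0.0783 -0.1834 1.5238]
step 2: x^-=[-1.4139, -0.9879, -1.8021]  P^-=[0.5279 -0.0828 0.2214; -0.0828 2.3310 -0.0566; 0.2214 -0.0566 2.3076]  S=[0.9889]  K=[0.5490; 0.4262; 0.5613]  nu=[-0.8085]  x^+=[-1.8577, -1.3325, -2.2559]  P^+=[0.2299 -0.3142 -0.0833; -0.3142 2.1513 -0.2932; -0.0833 -0.2932 1.9960]
step 3: x^-=[-2.1596, -1.1756, -3.1383]  P^-=[0.5104 -0.0961 0.2868; -0.0961 3.3051 -0.0913; 0.2868 -0.0913 2.8917]  S=[1.0432]  K=[0.5103; 0.5918; 0.6715]  nu=[5.8190]  x^+=[0.8096, 2.2679, 0.7692]  P^+=[0.2388 -0.4111 -0.0706; -0.4111 2.9398 -0.5058; -0.0706 -0.5058 2.4213]
step 4: x^-=[1.1073, 2.5268, 1.5119]  P^-=[0.5157 -0.1328 0.3466; -0.1328 4.4819 -0.2269; 0.3466 -0.2269 3.3727]  S=[1.1091]  K=[0.4855; 0.7386; 0.7237]  nu=[-2.1099]  x^+=[0.0829, 0.9683, -0.0150]  P^+=[0.2543 -0.5305 -0.0431; -0.5305 3.8768 -0.8197; -0.0431 -0.8197 2.7919]
step 5: x^-=[0.1857, 1.1377, 0.2172]  P^-=[0.5220 -0.1914 0.3931; -0.1914 5.8957 -0.4540; 0.3931 -0.4540 3.7406]  S=[1.1653]  K=[0.4624; 0.8904; 0.7331]  nu=[2.3514]  x^+=[1.2731, 3.2314, 1.9410]  P^+=[0.2728 -0.6712 -0.0020; -0.6712 4.9718 -1.2147; -0.0020 -1.2147 3.1144]

x_post = [1.2731, 3.2314, 1.9410]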